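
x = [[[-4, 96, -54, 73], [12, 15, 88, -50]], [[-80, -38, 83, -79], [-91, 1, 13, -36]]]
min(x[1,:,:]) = -91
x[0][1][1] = 15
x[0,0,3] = 73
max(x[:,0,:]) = 96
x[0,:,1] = [96, 15]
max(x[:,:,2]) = 88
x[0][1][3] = -50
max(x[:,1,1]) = 15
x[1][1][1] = 1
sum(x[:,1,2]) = 101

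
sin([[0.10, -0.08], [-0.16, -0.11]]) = [[0.1, -0.08], [-0.16, -0.11]]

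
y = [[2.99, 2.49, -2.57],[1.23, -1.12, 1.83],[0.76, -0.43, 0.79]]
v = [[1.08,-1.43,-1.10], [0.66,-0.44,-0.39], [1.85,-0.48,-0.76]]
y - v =[[1.91,  3.92,  -1.47], [0.57,  -0.68,  2.22], [-1.09,  0.05,  1.55]]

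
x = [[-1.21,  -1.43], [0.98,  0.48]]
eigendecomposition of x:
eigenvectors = [[0.77+0.00j, (0.77-0j)], [(-0.46-0.45j), -0.46+0.45j]]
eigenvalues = [(-0.36+0.83j), (-0.36-0.83j)]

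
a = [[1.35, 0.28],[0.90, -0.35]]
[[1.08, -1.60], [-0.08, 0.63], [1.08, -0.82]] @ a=[[0.02, 0.86],[0.46, -0.24],[0.72, 0.59]]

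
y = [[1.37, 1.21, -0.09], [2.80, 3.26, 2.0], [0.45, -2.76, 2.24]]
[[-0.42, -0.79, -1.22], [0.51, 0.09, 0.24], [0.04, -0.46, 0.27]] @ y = [[-3.34, 0.28, -4.28], [1.06, 0.25, 0.67], [-1.11, -2.2, -0.32]]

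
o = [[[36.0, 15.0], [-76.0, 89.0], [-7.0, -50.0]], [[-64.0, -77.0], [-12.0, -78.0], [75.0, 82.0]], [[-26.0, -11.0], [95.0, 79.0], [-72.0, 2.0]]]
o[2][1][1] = 79.0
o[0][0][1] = 15.0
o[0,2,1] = -50.0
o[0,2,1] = -50.0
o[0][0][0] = 36.0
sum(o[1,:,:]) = -74.0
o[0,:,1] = [15.0, 89.0, -50.0]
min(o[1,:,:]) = -78.0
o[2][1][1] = 79.0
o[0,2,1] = -50.0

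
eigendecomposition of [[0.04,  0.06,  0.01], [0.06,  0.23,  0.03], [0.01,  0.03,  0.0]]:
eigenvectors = [[0.28, 0.96, -0.08],[0.95, -0.28, -0.11],[0.12, 0.05, 0.99]]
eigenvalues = [0.25, 0.02, -0.0]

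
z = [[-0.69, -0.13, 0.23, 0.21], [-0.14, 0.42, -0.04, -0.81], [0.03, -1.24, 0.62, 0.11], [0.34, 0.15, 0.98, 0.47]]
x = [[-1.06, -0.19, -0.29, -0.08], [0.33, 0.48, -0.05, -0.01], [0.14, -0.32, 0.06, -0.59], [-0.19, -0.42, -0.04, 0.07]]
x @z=[[0.72, 0.41, -0.49, -0.14], [-0.3, 0.22, 0.02, -0.33], [-0.25, -0.32, -0.50, 0.02], [0.21, -0.09, 0.02, 0.33]]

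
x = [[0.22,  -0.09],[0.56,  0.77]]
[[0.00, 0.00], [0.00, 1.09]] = x @ [[0.0, 0.45],[0.00, 1.09]]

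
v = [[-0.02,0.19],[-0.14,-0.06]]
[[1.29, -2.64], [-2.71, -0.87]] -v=[[1.31,-2.83], [-2.57,-0.81]]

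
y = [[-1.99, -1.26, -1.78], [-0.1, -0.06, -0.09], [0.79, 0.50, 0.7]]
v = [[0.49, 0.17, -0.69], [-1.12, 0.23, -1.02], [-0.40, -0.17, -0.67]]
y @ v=[[1.15,  -0.33,  3.85], [0.05,  -0.02,  0.19], [-0.45,  0.13,  -1.52]]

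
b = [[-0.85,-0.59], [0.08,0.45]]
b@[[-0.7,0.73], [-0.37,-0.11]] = [[0.81,  -0.56], [-0.22,  0.01]]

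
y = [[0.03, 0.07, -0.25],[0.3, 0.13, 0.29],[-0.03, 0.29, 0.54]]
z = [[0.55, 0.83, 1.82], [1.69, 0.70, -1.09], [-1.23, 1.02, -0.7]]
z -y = [[0.52, 0.76, 2.07], [1.39, 0.57, -1.38], [-1.2, 0.73, -1.24]]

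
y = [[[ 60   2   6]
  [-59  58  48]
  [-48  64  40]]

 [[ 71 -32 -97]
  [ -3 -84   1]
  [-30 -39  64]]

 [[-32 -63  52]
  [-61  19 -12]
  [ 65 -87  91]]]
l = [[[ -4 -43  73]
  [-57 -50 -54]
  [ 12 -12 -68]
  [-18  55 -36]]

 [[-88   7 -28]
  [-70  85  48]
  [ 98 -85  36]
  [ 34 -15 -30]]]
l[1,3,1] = -15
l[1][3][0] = 34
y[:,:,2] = [[6, 48, 40], [-97, 1, 64], [52, -12, 91]]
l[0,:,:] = [[-4, -43, 73], [-57, -50, -54], [12, -12, -68], [-18, 55, -36]]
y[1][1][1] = -84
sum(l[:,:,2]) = -59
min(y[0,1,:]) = -59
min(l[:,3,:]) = -36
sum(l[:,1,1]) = 35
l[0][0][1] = -43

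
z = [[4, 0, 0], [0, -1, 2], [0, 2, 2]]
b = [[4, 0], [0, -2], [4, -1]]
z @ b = [[16, 0], [8, 0], [8, -6]]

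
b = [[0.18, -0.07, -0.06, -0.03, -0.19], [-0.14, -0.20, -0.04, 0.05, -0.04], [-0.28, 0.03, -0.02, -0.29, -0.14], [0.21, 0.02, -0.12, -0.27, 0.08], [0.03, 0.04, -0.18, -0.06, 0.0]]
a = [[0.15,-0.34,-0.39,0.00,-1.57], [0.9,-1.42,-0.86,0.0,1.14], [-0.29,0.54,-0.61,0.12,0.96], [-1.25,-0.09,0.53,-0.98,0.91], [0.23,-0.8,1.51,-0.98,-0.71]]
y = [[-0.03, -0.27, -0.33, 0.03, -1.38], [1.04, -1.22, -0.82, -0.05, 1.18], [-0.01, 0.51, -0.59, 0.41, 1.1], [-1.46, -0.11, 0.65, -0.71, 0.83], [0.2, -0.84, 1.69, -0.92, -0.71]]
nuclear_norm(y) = 7.90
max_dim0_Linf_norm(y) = 1.69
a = b + y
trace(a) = -3.57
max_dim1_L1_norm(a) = 4.32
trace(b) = -0.31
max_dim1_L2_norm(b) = 0.43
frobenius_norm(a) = 4.17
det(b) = -0.00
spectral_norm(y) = 2.79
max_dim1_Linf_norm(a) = 1.57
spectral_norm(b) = 0.44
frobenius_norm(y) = 4.17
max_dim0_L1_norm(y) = 5.2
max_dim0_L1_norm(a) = 5.29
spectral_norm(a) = 2.65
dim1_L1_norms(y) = [2.04, 4.31, 2.62, 3.76, 4.36]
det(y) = -0.00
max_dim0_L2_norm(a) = 2.45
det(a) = -2.21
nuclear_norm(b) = 1.46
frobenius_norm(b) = 0.71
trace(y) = -3.26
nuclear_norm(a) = 8.11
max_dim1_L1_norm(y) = 4.36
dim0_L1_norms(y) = [2.74, 2.95, 4.08, 2.12, 5.2]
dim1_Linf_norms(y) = [1.38, 1.22, 1.1, 1.46, 1.69]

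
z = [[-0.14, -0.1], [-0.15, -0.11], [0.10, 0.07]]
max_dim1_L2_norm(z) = 0.19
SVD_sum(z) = [[-0.14, -0.1], [-0.15, -0.11], [0.1, 0.07]] + [[-0.00, 0.00], [0.00, -0.00], [0.0, -0.00]]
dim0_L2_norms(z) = [0.23, 0.16]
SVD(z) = [[-0.61, 0.26], [-0.66, -0.69], [0.43, -0.68]] @ diag([0.2812371074191929, 0.0023852485164770907]) @ [[0.81,0.58], [-0.58,0.81]]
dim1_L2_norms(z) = [0.17, 0.19, 0.12]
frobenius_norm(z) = 0.28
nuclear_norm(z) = 0.28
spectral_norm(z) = 0.28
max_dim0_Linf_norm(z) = 0.15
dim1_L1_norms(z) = [0.24, 0.26, 0.17]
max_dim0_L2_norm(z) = 0.23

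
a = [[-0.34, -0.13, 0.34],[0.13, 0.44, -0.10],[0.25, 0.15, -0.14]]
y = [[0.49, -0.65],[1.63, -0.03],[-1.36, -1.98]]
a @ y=[[-0.84, -0.45], [0.92, 0.1], [0.56, 0.11]]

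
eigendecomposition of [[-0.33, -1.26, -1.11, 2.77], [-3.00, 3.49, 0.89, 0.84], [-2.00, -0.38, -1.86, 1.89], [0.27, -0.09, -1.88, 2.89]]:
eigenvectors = [[-0.17+0.28j,  -0.17-0.28j,  0.32+0.00j,  0.37+0.00j],[0.07+0.20j,  (0.07-0.2j),  (-0.94+0j),  0.59+0.00j],[-0.85+0.00j,  -0.85-0.00j,  -0.01+0.00j,  0.08+0.00j],[-0.34-0.09j,  (-0.34+0.09j),  0.12+0.00j,  (0.71+0j)]]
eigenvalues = [(-1.48+0.94j), (-1.48-0.94j), (4.42+0j), (2.74+0j)]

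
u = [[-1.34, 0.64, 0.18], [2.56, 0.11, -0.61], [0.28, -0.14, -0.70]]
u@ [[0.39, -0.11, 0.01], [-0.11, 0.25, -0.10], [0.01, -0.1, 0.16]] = [[-0.59, 0.29, -0.05], [0.98, -0.19, -0.08], [0.12, 0.0, -0.1]]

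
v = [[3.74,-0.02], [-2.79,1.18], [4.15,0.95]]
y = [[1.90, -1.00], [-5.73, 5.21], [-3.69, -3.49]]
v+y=[[5.64,  -1.02], [-8.52,  6.39], [0.46,  -2.54]]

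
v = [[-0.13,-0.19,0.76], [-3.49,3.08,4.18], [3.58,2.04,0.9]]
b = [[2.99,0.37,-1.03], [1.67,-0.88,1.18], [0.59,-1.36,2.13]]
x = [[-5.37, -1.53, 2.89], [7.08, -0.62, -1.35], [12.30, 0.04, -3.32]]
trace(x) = -9.31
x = b @ v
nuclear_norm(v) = 11.11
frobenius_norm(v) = 7.59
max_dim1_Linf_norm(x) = 12.3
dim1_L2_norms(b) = [3.18, 2.23, 2.6]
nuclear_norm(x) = 18.00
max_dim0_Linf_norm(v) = 4.18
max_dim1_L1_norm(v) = 10.75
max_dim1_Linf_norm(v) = 4.18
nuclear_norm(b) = 6.60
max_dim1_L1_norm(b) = 4.39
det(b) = -0.06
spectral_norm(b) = 3.51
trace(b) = 4.24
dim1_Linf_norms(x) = [5.37, 7.08, 12.3]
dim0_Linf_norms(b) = [2.99, 1.36, 2.13]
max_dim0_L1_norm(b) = 5.25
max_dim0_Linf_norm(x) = 12.3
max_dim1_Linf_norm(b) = 2.99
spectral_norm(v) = 6.30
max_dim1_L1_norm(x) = 15.66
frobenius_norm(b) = 4.67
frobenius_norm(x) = 15.94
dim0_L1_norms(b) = [5.25, 2.61, 4.34]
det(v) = -16.48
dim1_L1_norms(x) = [9.79, 9.05, 15.66]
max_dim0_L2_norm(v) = 5.0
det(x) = 0.96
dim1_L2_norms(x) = [6.29, 7.23, 12.74]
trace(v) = 3.85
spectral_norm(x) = 15.79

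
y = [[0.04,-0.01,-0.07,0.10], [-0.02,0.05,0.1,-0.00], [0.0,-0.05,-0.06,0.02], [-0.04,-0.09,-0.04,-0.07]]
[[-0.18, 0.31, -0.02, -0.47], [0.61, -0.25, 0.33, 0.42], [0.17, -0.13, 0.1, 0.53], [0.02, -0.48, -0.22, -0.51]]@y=[[0.01, 0.06, 0.06, 0.01], [0.01, -0.07, -0.1, 0.04], [-0.01, -0.06, -0.05, -0.02], [0.03, 0.03, -0.02, 0.03]]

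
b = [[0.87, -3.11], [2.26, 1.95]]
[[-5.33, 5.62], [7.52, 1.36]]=b @ [[1.49, 1.74], [2.13, -1.32]]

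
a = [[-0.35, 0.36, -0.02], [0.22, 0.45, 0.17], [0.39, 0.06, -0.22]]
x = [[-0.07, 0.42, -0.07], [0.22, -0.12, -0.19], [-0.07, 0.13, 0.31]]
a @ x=[[0.11, -0.19, -0.05], [0.07, 0.06, -0.05], [0.00, 0.13, -0.11]]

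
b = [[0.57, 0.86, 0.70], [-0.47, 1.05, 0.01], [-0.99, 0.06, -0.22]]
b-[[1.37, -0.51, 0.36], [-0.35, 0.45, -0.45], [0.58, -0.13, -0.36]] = [[-0.80, 1.37, 0.34], [-0.12, 0.6, 0.46], [-1.57, 0.19, 0.14]]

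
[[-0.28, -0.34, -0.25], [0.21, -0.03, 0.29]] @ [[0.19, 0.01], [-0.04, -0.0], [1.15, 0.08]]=[[-0.33,-0.02], [0.37,0.03]]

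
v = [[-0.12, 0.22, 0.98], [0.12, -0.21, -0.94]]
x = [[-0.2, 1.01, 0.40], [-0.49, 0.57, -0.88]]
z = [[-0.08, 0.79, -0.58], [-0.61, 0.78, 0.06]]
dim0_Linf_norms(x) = [0.49, 1.01, 0.88]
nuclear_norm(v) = 1.41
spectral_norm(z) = 1.27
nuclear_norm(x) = 2.24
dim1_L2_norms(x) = [1.1, 1.16]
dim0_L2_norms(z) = [0.62, 1.11, 0.58]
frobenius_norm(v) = 1.40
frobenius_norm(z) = 1.40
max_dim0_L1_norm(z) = 1.57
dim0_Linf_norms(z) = [0.61, 0.79, 0.58]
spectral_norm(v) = 1.40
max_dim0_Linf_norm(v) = 0.98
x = z + v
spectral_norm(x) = 1.27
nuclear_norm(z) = 1.85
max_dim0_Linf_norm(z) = 0.79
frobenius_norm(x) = 1.60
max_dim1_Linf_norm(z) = 0.79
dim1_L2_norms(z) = [0.98, 0.99]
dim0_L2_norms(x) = [0.53, 1.16, 0.97]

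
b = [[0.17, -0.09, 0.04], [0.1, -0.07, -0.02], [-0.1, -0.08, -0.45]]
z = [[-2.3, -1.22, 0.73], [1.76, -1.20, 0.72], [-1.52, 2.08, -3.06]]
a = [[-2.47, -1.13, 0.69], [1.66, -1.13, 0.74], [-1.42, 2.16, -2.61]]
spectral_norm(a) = 4.14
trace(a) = -6.21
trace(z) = -6.56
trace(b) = -0.35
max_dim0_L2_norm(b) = 0.45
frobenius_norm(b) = 0.52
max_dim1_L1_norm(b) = 0.63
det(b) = 0.00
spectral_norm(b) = 0.47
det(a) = -5.68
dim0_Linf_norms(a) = [2.47, 2.16, 2.61]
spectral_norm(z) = 4.44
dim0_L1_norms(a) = [5.55, 4.42, 4.04]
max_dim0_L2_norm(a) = 3.3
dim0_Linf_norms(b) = [0.17, 0.09, 0.45]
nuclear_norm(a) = 7.54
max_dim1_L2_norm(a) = 3.67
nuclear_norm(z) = 8.00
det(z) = -8.90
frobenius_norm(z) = 5.33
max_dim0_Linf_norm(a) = 2.61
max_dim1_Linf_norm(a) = 2.61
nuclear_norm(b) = 0.70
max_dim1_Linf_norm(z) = 3.06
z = b + a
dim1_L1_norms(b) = [0.3, 0.19, 0.63]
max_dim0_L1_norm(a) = 5.55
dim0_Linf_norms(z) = [2.3, 2.08, 3.06]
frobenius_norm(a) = 5.09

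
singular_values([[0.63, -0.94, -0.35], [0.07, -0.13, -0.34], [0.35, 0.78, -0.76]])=[1.27, 1.1, 0.18]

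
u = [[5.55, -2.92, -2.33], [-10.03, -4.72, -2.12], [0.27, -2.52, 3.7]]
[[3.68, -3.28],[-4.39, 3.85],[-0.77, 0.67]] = u@[[0.52, -0.46], [-0.05, 0.05], [-0.28, 0.25]]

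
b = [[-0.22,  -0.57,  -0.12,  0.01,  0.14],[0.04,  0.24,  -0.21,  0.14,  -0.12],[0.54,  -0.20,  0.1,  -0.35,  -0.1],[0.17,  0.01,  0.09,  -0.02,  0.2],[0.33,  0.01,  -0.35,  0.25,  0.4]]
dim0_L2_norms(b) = [0.69, 0.65, 0.45, 0.45, 0.49]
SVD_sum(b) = [[-0.1, 0.01, 0.0, 0.03, -0.02], [-0.05, 0.01, 0.0, 0.01, -0.01], [0.57, -0.08, -0.01, -0.17, 0.11], [0.19, -0.03, -0.0, -0.06, 0.04], [0.3, -0.04, -0.01, -0.09, 0.06]] + [[-0.02, -0.08, 0.09, -0.1, -0.07], [0.04, 0.12, -0.13, 0.14, 0.11], [-0.04, -0.14, 0.16, -0.18, -0.13], [0.01, 0.03, -0.03, 0.03, 0.02], [0.08, 0.25, -0.28, 0.31, 0.23]] + [[-0.11, -0.49, -0.16, 0.08, 0.28], [0.03, 0.15, 0.05, -0.02, -0.09], [0.01, 0.04, 0.01, -0.01, -0.03], [-0.01, -0.02, -0.01, 0.0, 0.01], [-0.04, -0.20, -0.07, 0.03, 0.12]] + [[0.01, -0.01, -0.05, 0.0, -0.05],[0.02, -0.04, -0.13, 0.0, -0.13],[0.01, -0.02, -0.06, 0.0, -0.06],[-0.02, 0.03, 0.13, -0.0, 0.13],[0.0, -0.00, -0.00, 0.0, -0.00]] + [[0.0, -0.00, 0.0, 0.0, -0.0], [0.00, -0.0, 0.0, 0.0, -0.0], [0.0, -0.0, 0.00, 0.0, -0.00], [0.00, -0.0, 0.00, 0.0, -0.0], [-0.0, 0.0, -0.00, -0.00, 0.00]]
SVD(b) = [[-0.14, 0.25, 0.89, -0.25, -0.26], [-0.07, -0.37, -0.27, -0.66, -0.60], [0.84, 0.44, -0.08, -0.3, -0.00], [0.27, -0.08, 0.04, 0.64, -0.71], [0.44, -0.78, 0.36, -0.01, 0.27]] @ diag([0.7228512351441272, 0.6965485163560629, 0.6781694181785646, 0.28753124505222294, 0.0042754624128513935]) @ [[0.93, -0.14, -0.02, -0.28, 0.19], [-0.14, -0.47, 0.51, -0.57, -0.42], [-0.18, -0.81, -0.27, 0.13, 0.47], [-0.10, 0.19, 0.69, -0.01, 0.69], [-0.26, 0.26, -0.43, -0.76, 0.31]]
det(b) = 0.00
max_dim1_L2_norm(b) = 0.69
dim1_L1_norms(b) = [1.06, 0.75, 1.29, 0.49, 1.34]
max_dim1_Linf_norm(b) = 0.57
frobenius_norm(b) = 1.25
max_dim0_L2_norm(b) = 0.69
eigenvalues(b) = [(-0.26+0.38j), (-0.26-0.38j), (0.01+0j), (0.62+0j), (0.4+0j)]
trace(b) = 0.50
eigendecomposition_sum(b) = [[(-0.14+0.12j), -0.17-0.02j, (-0.07-0.08j), 0.03-0.02j, -0.00-0.04j], [0.05+0.11j, -0.04+0.10j, -0.06+0.03j, -0.01-0.02j, (-0.02-0.01j)], [0.24+0.07j, 0.10+0.21j, (-0.04+0.14j), -0.04-0.02j, (-0.04+0.03j)], [(0.05-0.1j), (0.1-0.02j), (0.06+0.03j), (-0.01+0.02j), 0.01+0.02j], [(0.13+0.09j), 0.02+0.14j, -0.05+0.07j, -0.02-0.02j, -0.03+0.01j]] + [[(-0.14-0.12j), (-0.17+0.02j), -0.07+0.08j, 0.03+0.02j, (-0+0.04j)], [(0.05-0.11j), -0.04-0.10j, -0.06-0.03j, -0.01+0.02j, -0.02+0.01j], [(0.24-0.07j), (0.1-0.21j), -0.04-0.14j, (-0.04+0.02j), (-0.04-0.03j)], [(0.05+0.1j), (0.1+0.02j), 0.06-0.03j, -0.01-0.02j, (0.01-0.02j)], [(0.13-0.09j), (0.02-0.14j), (-0.05-0.07j), -0.02+0.02j, -0.03-0.01j]] + [[0.00-0.00j, 0.00-0.00j, 0.00+0.00j, -0j, -0.00+0.00j],[(-0+0j), -0.00+0.00j, (-0-0j), (-0+0j), 0.00-0.00j],[-0j, 0.00-0.00j, 0.00+0.00j, -0j, -0.00+0.00j],[-0j, 0.01-0.00j, 0j, 0.01-0.00j, (-0+0j)],[(-0+0j), (-0+0j), (-0-0j), (-0+0j), 0.00-0.00j]] + [[(0.02-0j), 0.02+0.00j, (-0.07+0j), 0.08-0.00j, (0.11+0j)],[(-0.01+0j), (-0.01-0j), 0.02-0.00j, -0.03+0.00j, -0.03-0.00j],[-0.01+0.00j, -0.01-0.00j, 0.04-0.00j, (-0.05+0j), (-0.07-0j)],[(0.02-0j), 0.03+0.00j, -0.10+0.00j, 0.12-0.00j, (0.16+0j)],[(0.07-0j), (0.07+0j), (-0.28+0j), 0.35-0.00j, (0.45+0j)]] + [[0.04-0.00j, (-0.26+0j), (0.09-0j), (-0.14+0j), (0.03+0j)],  [(-0.05+0j), (0.34-0j), -0.11+0.00j, 0.18-0.00j, (-0.04-0j)],  [(0.06-0j), -0.40+0.00j, (0.13-0j), -0.21+0.00j, (0.05+0j)],  [(0.03-0j), (-0.23+0j), 0.08-0.00j, (-0.12+0j), (0.03+0j)],  [(0.01-0j), -0.09+0.00j, 0.03-0.00j, -0.05+0.00j, 0.01+0.00j]]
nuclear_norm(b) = 2.39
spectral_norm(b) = 0.72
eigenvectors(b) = [[(-0.26+0.39j), -0.26-0.39j, (-0.26+0j), (-0.22+0j), 0.41+0.00j], [(0.2+0.23j), (0.2-0.23j), 0.26+0.00j, 0.07+0.00j, (-0.53+0j)], [(0.66+0j), (0.66-0j), (-0.44+0j), (0.13+0j), 0.63+0.00j], [(0.07-0.29j), (0.07+0.29j), (-0.76+0j), -0.32+0.00j, 0.36+0.00j], [(0.38+0.13j), 0.38-0.13j, 0.30+0.00j, -0.91+0.00j, 0.15+0.00j]]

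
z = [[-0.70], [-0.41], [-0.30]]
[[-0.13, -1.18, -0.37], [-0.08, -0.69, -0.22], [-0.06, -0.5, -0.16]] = z@ [[0.19, 1.68, 0.53]]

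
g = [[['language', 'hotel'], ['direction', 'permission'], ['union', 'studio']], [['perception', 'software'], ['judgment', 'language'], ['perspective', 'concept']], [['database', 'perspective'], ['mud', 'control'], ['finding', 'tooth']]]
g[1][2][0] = 'perspective'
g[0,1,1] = 'permission'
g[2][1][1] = 'control'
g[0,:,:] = [['language', 'hotel'], ['direction', 'permission'], ['union', 'studio']]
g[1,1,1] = 'language'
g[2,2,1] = 'tooth'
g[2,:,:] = [['database', 'perspective'], ['mud', 'control'], ['finding', 'tooth']]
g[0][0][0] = 'language'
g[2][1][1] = 'control'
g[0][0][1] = 'hotel'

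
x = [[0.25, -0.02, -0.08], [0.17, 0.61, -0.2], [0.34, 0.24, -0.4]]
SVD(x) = [[-0.17, 0.54, -0.82],  [-0.75, -0.61, -0.25],  [-0.64, 0.57, 0.51]] @ diag([0.8336090657164374, 0.36747135272779935, 0.11645054950394086]) @ [[-0.47,-0.73,0.50], [0.62,-0.67,-0.41], [-0.64,-0.12,-0.76]]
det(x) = -0.04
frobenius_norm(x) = 0.92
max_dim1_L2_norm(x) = 0.66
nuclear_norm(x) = 1.32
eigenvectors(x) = [[-0.15,-0.89,0.12], [-0.19,0.17,-0.97], [-0.97,-0.43,-0.20]]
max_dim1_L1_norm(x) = 0.98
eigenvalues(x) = [-0.3, 0.22, 0.55]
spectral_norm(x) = 0.83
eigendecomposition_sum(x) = [[0.03, 0.01, -0.05], [0.04, 0.02, -0.07], [0.19, 0.10, -0.35]] + [[0.24, 0.04, -0.04], [-0.05, -0.01, 0.01], [0.12, 0.02, -0.02]] + [[-0.02,-0.07,0.02],[0.18,0.60,-0.14],[0.04,0.13,-0.03]]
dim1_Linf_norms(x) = [0.25, 0.61, 0.4]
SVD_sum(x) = [[0.07, 0.1, -0.07], [0.29, 0.45, -0.31], [0.25, 0.39, -0.27]] + [[0.12, -0.13, -0.08],  [-0.14, 0.15, 0.09],  [0.13, -0.14, -0.09]] + [[0.06, 0.01, 0.07], [0.02, 0.00, 0.02], [-0.04, -0.01, -0.05]]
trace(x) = 0.46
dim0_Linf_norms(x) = [0.34, 0.61, 0.4]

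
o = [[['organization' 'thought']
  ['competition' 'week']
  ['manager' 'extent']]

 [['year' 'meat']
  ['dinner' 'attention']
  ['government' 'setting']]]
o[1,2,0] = 'government'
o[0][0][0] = 'organization'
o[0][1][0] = 'competition'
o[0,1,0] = 'competition'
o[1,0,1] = 'meat'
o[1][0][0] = 'year'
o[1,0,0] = 'year'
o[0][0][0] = 'organization'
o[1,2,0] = 'government'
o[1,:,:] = [['year', 'meat'], ['dinner', 'attention'], ['government', 'setting']]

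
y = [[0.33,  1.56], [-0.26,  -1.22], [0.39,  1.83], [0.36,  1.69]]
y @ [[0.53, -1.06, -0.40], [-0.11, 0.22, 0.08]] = [[0.00,-0.01,-0.01],  [-0.00,0.01,0.01],  [0.01,-0.01,-0.01],  [0.00,-0.01,-0.01]]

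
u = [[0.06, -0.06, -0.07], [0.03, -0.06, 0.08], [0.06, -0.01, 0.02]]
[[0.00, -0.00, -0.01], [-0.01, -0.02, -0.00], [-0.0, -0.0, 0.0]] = u @ [[0.01, 0.04, 0.01], [0.05, 0.20, 0.10], [-0.05, -0.08, 0.05]]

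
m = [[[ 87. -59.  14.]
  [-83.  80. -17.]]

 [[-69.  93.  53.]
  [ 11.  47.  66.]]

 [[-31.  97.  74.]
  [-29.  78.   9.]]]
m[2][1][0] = -29.0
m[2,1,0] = -29.0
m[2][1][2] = 9.0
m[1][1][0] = 11.0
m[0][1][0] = -83.0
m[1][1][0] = 11.0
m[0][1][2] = -17.0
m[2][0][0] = -31.0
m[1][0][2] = 53.0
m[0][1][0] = -83.0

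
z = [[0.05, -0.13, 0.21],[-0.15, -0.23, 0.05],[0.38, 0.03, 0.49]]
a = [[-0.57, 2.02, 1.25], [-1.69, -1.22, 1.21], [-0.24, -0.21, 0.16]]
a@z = [[0.14, -0.35, 0.59], [0.56, 0.54, 0.18], [0.08, 0.08, 0.02]]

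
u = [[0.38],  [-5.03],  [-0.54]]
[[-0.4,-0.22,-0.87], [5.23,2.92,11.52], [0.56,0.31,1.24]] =u @ [[-1.04, -0.58, -2.29]]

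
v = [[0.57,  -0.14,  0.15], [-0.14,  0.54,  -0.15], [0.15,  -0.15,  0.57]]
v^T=[[0.57, -0.14, 0.15], [-0.14, 0.54, -0.15], [0.15, -0.15, 0.57]]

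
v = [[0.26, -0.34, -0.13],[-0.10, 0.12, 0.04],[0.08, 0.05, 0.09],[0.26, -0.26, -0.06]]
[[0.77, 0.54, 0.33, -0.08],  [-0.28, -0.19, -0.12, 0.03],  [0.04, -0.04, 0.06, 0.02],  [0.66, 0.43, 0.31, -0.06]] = v @[[1.54, 0.78, 0.54, 0.42], [-0.92, -0.71, -0.80, 0.8], [-0.41, -0.76, 0.63, -0.62]]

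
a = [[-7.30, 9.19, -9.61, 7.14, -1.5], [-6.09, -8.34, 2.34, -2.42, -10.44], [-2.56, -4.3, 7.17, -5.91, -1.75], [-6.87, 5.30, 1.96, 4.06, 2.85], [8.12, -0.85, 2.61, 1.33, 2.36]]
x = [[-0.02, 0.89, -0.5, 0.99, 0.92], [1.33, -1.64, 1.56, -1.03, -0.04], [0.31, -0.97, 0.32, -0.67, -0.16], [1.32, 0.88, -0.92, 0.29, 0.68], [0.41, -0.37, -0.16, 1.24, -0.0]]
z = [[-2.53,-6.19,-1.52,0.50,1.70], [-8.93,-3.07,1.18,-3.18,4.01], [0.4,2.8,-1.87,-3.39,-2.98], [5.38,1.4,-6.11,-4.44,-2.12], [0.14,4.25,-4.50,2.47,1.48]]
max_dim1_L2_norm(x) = 2.82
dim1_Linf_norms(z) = [6.19, 8.93, 3.39, 6.11, 4.5]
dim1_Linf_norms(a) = [9.61, 10.44, 7.17, 6.87, 8.12]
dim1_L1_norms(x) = [3.32, 5.6, 2.43, 4.09, 2.18]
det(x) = 2.28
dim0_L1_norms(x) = [3.39, 4.75, 3.46, 4.22, 1.8]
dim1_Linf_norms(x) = [0.99, 1.64, 0.97, 1.32, 1.24]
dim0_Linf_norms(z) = [8.93, 6.19, 6.11, 4.44, 4.01]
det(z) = -7406.81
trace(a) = -2.05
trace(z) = -10.43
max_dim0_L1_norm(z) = 17.71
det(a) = -16944.90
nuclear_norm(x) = 7.82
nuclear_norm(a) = 51.84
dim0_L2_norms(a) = [14.49, 14.19, 12.64, 10.49, 11.31]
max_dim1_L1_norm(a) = 34.74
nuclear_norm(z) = 36.00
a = z @ x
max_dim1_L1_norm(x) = 5.6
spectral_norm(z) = 14.01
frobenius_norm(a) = 28.45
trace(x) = -1.05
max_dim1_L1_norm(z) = 20.37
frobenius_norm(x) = 4.27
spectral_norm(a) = 21.14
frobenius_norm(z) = 18.38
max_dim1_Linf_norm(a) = 10.44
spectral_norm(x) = 3.46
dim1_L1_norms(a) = [34.74, 29.63, 21.69, 21.04, 15.27]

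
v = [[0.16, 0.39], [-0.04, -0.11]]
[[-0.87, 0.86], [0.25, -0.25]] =v@[[0.65, -1.92], [-2.5, 3.00]]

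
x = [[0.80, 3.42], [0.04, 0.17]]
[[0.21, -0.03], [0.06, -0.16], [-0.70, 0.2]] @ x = [[0.17, 0.71], [0.04, 0.18], [-0.55, -2.36]]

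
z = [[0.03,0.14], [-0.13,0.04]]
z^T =[[0.03, -0.13], [0.14, 0.04]]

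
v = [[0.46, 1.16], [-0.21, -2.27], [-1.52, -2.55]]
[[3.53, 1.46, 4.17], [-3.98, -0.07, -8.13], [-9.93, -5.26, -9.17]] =v@[[4.25,4.03,0.03], [1.36,-0.34,3.58]]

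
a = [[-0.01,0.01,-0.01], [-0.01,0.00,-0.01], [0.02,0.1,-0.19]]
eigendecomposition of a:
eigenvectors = [[(0.05+0j), -0.20+0.44j, -0.20-0.44j], [0.06+0.00j, -0.76+0.00j, -0.76-0.00j], [1.00+0.00j, -0.44+0.06j, (-0.44-0.06j)]]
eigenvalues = [(-0.18+0j), (-0.01+0.01j), (-0.01-0.01j)]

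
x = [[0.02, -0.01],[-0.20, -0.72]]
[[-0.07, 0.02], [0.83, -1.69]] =x @ [[-3.56, 2.12], [-0.17, 1.76]]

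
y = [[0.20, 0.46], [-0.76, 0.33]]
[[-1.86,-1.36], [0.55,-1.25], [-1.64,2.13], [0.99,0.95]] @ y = [[0.66,-1.30], [1.06,-0.16], [-1.95,-0.05], [-0.52,0.77]]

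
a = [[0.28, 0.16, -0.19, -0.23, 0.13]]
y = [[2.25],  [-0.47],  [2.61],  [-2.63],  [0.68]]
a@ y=[[0.75]]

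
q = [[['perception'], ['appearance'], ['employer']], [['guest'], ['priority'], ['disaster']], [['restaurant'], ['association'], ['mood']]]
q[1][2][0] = 'disaster'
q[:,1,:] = [['appearance'], ['priority'], ['association']]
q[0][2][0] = 'employer'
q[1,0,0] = 'guest'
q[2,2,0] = 'mood'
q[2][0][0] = 'restaurant'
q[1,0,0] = 'guest'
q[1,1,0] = 'priority'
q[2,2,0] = 'mood'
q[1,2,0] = 'disaster'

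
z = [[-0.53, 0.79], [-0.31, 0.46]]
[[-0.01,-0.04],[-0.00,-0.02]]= z @ [[-0.78, -0.09], [-0.53, -0.11]]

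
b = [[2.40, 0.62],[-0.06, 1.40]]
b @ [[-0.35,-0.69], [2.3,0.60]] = [[0.59, -1.28], [3.24, 0.88]]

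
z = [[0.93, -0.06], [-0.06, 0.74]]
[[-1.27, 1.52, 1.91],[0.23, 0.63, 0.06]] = z @ [[-1.35, 1.70, 2.07],[0.2, 0.99, 0.25]]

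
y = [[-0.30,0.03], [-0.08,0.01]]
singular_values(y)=[0.31, 0.0]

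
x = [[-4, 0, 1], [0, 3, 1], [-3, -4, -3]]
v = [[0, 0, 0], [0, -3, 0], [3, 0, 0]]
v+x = [[-4, 0, 1], [0, 0, 1], [0, -4, -3]]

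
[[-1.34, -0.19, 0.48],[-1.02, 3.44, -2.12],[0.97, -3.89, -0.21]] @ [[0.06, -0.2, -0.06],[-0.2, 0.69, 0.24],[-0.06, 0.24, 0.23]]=[[-0.07, 0.25, 0.15], [-0.62, 2.07, 0.4], [0.85, -2.93, -1.04]]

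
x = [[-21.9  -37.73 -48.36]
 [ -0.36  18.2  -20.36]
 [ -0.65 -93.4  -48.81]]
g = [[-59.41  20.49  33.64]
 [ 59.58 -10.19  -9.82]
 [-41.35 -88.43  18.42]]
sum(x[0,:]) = -107.99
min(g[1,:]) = -10.19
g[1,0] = 59.58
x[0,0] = -21.9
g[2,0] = -41.35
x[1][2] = -20.36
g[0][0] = -59.41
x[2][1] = -93.4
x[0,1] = -37.73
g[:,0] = [-59.41, 59.58, -41.35]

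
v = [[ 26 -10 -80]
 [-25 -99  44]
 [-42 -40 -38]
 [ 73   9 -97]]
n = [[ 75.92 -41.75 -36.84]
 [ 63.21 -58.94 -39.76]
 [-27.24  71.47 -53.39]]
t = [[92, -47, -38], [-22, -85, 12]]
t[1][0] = -22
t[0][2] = -38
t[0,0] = 92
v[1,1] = -99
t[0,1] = -47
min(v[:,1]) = -99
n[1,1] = -58.94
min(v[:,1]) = -99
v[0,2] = -80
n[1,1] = -58.94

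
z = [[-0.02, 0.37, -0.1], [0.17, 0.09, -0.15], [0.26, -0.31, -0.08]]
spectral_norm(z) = 0.52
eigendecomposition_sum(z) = [[-0.07, 0.09, 0.03], [0.13, -0.15, -0.04], [0.25, -0.3, -0.09]] + [[0.00, -0.01, 0.0],[0.0, -0.00, 0.0],[0.01, -0.01, 0.01]] + [[0.05, 0.29, -0.13], [0.04, 0.24, -0.11], [-0.0, -0.0, 0.00]]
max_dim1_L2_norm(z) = 0.41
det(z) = -0.00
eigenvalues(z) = [-0.31, 0.01, 0.29]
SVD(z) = [[-0.68, -0.46, 0.57], [-0.05, -0.75, -0.66], [0.73, -0.47, 0.49]] @ diag([0.521145859307245, 0.3244829204666585, 0.00422228046692508]) @ [[0.38, -0.93, 0.03], [-0.74, -0.28, 0.61], [0.55, 0.25, 0.8]]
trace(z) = -0.01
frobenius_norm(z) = 0.61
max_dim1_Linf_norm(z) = 0.37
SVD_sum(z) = [[-0.13, 0.33, -0.01], [-0.01, 0.02, -0.0], [0.14, -0.35, 0.01]] + [[0.11, 0.04, -0.09], [0.18, 0.07, -0.15], [0.11, 0.04, -0.09]] + [[0.00, 0.0, 0.00],[-0.00, -0.00, -0.00],[0.00, 0.00, 0.00]]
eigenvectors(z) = [[0.25, -0.57, -0.76], [-0.43, -0.25, -0.64], [-0.87, -0.78, 0.00]]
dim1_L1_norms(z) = [0.49, 0.41, 0.65]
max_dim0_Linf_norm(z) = 0.37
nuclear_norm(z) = 0.85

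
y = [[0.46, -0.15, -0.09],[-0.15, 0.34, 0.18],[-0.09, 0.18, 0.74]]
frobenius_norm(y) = 1.00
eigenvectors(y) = [[-0.34, 0.82, -0.45],[0.39, -0.31, -0.87],[0.85, 0.47, 0.22]]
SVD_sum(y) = [[0.1, -0.12, -0.25],  [-0.12, 0.13, 0.29],  [-0.25, 0.29, 0.63]] + [[0.32,-0.12,0.18], [-0.12,0.04,-0.07], [0.18,-0.07,0.1]] + [[0.04, 0.08, -0.02], [0.08, 0.16, -0.04], [-0.02, -0.04, 0.01]]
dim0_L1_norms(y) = [0.7, 0.67, 1.01]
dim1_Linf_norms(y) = [0.46, 0.34, 0.74]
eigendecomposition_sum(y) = [[0.10,-0.12,-0.25], [-0.12,0.13,0.29], [-0.25,0.29,0.63]] + [[0.32, -0.12, 0.18], [-0.12, 0.04, -0.07], [0.18, -0.07, 0.1]] + [[0.04, 0.08, -0.02], [0.08, 0.16, -0.04], [-0.02, -0.04, 0.01]]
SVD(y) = [[-0.34,  -0.82,  -0.45], [0.39,  0.31,  -0.87], [0.85,  -0.47,  0.22]] @ diag([0.8591040165287681, 0.4648075885315813, 0.2160883949396507]) @ [[-0.34, 0.39, 0.85], [-0.82, 0.31, -0.47], [-0.45, -0.87, 0.22]]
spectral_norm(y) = 0.86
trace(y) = 1.54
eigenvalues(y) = [0.86, 0.46, 0.22]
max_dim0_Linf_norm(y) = 0.74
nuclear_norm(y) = 1.54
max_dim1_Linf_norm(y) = 0.74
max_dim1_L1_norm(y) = 1.01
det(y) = 0.09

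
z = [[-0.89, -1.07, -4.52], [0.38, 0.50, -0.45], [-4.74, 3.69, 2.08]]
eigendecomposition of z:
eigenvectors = [[0.80,-0.59,0.51], [-0.01,-0.13,0.77], [0.60,0.80,-0.39]]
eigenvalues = [-4.28, 4.98, 0.98]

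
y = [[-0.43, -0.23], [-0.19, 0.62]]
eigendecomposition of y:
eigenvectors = [[-0.99, 0.21], [-0.17, -0.98]]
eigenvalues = [-0.47, 0.66]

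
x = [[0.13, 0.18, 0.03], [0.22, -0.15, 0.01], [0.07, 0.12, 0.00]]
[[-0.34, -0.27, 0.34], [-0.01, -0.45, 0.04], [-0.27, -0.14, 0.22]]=x @ [[-1.24, -2.01, 1.03], [-1.54, 0.03, 1.24], [3.3, -0.54, -0.41]]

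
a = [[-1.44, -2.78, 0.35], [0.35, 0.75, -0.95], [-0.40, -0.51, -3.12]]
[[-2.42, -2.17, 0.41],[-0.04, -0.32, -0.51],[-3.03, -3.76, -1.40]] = a@[[1.00, 0.35, -0.42], [0.45, 0.73, 0.13], [0.77, 1.04, 0.48]]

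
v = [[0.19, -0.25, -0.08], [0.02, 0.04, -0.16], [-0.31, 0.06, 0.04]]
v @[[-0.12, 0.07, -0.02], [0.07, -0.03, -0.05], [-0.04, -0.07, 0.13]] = [[-0.04,0.03,-0.00], [0.01,0.01,-0.02], [0.04,-0.03,0.01]]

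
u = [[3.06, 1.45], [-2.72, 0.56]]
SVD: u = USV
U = [[-0.79, 0.62], [0.62, 0.79]]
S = [4.16, 1.36]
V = [[-0.98, -0.19], [-0.19, 0.98]]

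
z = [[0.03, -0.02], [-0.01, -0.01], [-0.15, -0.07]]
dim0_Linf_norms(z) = [0.15, 0.07]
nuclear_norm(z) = 0.20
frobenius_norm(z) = 0.17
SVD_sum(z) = [[0.02, 0.01], [-0.01, -0.01], [-0.15, -0.07]] + [[0.01, -0.03], [0.0, -0.0], [0.0, -0.0]]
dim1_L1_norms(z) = [0.05, 0.02, 0.22]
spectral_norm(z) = 0.17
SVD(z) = [[-0.12, -0.98], [0.08, -0.16], [0.99, -0.1]] @ diag([0.16714402020030703, 0.031030251550371927]) @ [[-0.91, -0.41], [-0.41, 0.91]]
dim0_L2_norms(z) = [0.15, 0.07]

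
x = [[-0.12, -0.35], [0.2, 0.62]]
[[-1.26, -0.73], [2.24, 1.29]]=x@[[-0.32, 0.66], [3.72, 1.87]]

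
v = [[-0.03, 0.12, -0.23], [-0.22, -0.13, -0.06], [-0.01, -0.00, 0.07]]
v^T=[[-0.03, -0.22, -0.01], [0.12, -0.13, -0.00], [-0.23, -0.06, 0.07]]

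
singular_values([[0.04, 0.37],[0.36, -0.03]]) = [0.37, 0.36]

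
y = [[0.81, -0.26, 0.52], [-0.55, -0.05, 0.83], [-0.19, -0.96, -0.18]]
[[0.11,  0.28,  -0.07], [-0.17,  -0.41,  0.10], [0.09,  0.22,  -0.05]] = y@[[0.17, 0.41, -0.10],[-0.11, -0.27, 0.06],[-0.10, -0.24, 0.06]]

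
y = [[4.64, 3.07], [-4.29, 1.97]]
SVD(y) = [[-0.81, 0.59], [0.59, 0.81]] @ diag([6.41401553447336, 3.4784917311292283]) @ [[-0.98, -0.20], [-0.2, 0.98]]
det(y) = 22.31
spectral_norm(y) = 6.41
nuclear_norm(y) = 9.89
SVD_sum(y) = [[5.06, 1.05],[-3.72, -0.77]] + [[-0.42, 2.02],[-0.57, 2.74]]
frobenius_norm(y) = 7.30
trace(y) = 6.61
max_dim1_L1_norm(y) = 7.71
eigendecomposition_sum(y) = [[2.32+1.03j,1.54-1.50j], [(-2.14+2.1j),0.98+2.34j]] + [[2.32-1.03j, (1.54+1.5j)], [-2.14-2.10j, 0.99-2.34j]]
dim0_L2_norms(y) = [6.32, 3.65]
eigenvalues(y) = [(3.3+3.37j), (3.3-3.37j)]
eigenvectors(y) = [[-0.24-0.60j, (-0.24+0.6j)],[(0.76+0j), 0.76-0.00j]]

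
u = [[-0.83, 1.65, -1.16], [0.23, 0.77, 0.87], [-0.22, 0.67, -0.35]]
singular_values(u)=[2.32, 1.19, 0.05]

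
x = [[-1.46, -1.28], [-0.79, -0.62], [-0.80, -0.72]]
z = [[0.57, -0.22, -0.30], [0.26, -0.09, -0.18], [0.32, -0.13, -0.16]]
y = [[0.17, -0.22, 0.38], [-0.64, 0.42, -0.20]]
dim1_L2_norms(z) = [0.68, 0.33, 0.38]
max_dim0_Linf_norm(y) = 0.64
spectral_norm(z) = 0.85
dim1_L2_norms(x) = [1.94, 1.0, 1.08]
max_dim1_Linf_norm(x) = 1.46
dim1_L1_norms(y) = [0.77, 1.26]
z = x @ y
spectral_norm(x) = 2.44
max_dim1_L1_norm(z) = 1.09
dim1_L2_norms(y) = [0.47, 0.79]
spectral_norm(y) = 0.88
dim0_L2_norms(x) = [1.84, 1.59]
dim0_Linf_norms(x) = [1.46, 1.28]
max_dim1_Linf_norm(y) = 0.64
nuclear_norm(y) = 1.16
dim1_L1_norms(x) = [2.74, 1.41, 1.52]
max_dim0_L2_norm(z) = 0.7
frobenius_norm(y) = 0.92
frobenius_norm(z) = 0.85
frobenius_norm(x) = 2.44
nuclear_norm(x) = 2.49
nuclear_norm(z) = 0.89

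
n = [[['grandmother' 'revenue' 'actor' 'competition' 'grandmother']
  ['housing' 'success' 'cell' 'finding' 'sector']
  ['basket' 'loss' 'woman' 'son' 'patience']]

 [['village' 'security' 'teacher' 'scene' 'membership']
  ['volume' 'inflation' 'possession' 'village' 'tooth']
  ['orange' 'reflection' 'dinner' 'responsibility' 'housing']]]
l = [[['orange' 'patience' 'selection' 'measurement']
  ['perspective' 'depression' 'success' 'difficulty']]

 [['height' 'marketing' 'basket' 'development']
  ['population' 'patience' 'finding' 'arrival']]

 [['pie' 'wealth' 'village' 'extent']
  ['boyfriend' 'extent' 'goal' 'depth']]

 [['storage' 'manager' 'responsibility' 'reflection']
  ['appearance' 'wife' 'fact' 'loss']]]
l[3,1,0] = 'appearance'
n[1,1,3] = 'village'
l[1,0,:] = ['height', 'marketing', 'basket', 'development']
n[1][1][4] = 'tooth'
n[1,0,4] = 'membership'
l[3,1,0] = 'appearance'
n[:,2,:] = [['basket', 'loss', 'woman', 'son', 'patience'], ['orange', 'reflection', 'dinner', 'responsibility', 'housing']]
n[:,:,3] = [['competition', 'finding', 'son'], ['scene', 'village', 'responsibility']]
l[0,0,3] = 'measurement'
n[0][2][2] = 'woman'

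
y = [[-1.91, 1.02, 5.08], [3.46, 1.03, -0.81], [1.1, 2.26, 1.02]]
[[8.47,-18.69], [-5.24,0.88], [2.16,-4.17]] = y@[[-1.81, -0.81], [1.53, 0.38], [0.68, -4.06]]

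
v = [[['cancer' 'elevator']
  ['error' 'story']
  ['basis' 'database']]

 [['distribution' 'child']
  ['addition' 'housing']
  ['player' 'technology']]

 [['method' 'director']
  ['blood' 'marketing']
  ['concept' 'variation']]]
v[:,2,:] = [['basis', 'database'], ['player', 'technology'], ['concept', 'variation']]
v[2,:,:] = [['method', 'director'], ['blood', 'marketing'], ['concept', 'variation']]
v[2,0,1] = 'director'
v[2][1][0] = 'blood'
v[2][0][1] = 'director'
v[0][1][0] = 'error'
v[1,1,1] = 'housing'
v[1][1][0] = 'addition'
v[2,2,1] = 'variation'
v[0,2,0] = 'basis'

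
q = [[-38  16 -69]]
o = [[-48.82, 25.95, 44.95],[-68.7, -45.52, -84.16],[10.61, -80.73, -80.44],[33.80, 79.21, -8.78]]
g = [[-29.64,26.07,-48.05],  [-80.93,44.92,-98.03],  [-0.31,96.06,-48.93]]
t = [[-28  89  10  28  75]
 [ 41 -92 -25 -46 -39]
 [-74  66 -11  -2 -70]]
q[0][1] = 16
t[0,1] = 89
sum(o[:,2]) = -128.42999999999998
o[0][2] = 44.95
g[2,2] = -48.93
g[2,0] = -0.31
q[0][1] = 16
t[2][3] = -2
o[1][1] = -45.52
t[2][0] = -74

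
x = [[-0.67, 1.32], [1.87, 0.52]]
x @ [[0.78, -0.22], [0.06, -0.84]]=[[-0.44,-0.96], [1.49,-0.85]]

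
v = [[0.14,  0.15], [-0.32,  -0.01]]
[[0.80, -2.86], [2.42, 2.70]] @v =[[1.03, 0.15], [-0.53, 0.34]]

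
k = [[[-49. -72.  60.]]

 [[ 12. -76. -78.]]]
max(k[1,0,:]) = 12.0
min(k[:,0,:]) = -78.0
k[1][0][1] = -76.0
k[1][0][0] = 12.0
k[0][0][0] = -49.0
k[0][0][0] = -49.0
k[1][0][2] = -78.0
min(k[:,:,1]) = -76.0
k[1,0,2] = -78.0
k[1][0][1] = -76.0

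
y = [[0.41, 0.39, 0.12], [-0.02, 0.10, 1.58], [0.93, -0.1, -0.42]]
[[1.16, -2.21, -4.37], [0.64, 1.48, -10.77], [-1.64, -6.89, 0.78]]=y @ [[-1.25, -6.92, -2.75], [4.26, 1.37, -6.33], [0.12, 0.76, -6.45]]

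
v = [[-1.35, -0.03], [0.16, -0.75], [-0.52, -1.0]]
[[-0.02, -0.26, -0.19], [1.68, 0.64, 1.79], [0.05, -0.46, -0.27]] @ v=[[0.08, 0.39], [-3.10, -2.32], [-0.00, 0.61]]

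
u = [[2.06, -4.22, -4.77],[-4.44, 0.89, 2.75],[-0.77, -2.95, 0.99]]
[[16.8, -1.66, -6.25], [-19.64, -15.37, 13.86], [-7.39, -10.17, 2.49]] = u@[[2.69, 3.88, -3.14], [0.78, 2.40, -0.03], [-3.05, -0.10, -0.02]]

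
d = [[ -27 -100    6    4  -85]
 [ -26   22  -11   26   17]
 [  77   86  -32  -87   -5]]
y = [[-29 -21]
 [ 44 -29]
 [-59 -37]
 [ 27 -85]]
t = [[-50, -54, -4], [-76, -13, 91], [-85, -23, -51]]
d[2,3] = -87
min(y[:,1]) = -85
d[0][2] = 6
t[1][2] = 91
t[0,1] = -54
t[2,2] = -51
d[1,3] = 26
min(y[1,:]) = -29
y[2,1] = -37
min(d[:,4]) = -85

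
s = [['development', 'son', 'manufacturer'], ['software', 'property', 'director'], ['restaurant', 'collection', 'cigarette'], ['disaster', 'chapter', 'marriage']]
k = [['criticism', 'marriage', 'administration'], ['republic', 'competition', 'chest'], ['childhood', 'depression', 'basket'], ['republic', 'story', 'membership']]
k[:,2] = ['administration', 'chest', 'basket', 'membership']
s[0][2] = 'manufacturer'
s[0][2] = 'manufacturer'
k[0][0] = 'criticism'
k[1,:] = ['republic', 'competition', 'chest']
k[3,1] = 'story'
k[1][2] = 'chest'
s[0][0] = 'development'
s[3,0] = 'disaster'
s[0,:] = ['development', 'son', 'manufacturer']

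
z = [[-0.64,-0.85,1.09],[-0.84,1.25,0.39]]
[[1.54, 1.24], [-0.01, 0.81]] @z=[[-2.03, 0.24, 2.16],[-0.67, 1.02, 0.31]]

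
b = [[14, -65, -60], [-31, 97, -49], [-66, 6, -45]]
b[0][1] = -65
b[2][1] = 6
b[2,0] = -66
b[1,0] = -31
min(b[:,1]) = -65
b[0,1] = -65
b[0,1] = -65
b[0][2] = -60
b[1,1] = 97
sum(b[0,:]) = -111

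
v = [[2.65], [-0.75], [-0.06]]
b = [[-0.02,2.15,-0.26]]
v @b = [[-0.05, 5.70, -0.69], [0.02, -1.61, 0.2], [0.00, -0.13, 0.02]]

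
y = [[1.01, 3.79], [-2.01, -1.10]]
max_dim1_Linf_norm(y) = 3.79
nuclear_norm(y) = 5.80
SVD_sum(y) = [[1.60, 3.52],[-0.76, -1.67]] + [[-0.59, 0.27],[-1.25, 0.57]]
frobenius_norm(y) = 4.54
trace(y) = -0.09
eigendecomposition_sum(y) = [[(0.5+1.28j), 1.90+0.03j], [(-1.01-0.02j), -0.55+1.27j]] + [[0.50-1.28j, (1.9-0.03j)], [-1.01+0.02j, (-0.55-1.27j)]]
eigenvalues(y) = [(-0.05+2.55j), (-0.05-2.55j)]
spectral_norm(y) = 4.28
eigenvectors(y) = [[(0.81+0j), 0.81-0.00j], [(-0.23+0.54j), -0.23-0.54j]]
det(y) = 6.51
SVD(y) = [[0.90, -0.43],[-0.43, -0.90]] @ diag([4.280611773080463, 1.5200864607531155]) @ [[0.41, 0.91], [0.91, -0.41]]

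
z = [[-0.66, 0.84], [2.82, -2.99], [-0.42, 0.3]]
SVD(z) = [[-0.25, -0.68], [0.96, -0.08], [-0.12, 0.73]] @ diag([4.2756345439728625, 0.138019007335834]) @ [[0.68, -0.73], [-0.73, -0.68]]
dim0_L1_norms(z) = [3.9, 4.13]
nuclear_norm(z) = 4.41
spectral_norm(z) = 4.28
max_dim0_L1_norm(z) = 4.13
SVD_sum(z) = [[-0.73, 0.78], [2.81, -3.0], [-0.35, 0.37]] + [[0.07, 0.06], [0.01, 0.01], [-0.07, -0.07]]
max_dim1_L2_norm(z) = 4.11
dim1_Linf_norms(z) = [0.84, 2.99, 0.42]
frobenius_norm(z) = 4.28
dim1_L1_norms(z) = [1.5, 5.81, 0.72]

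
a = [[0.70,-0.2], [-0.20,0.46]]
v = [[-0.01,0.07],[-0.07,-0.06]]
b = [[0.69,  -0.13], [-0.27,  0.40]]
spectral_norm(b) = 0.80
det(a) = 0.28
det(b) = 0.24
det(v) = 0.01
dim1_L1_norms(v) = [0.08, 0.13]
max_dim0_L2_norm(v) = 0.09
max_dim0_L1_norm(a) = 0.9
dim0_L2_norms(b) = [0.74, 0.42]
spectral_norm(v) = 0.10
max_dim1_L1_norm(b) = 0.82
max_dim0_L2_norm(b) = 0.74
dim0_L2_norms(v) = [0.07, 0.09]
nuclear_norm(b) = 1.10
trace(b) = 1.09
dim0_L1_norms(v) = [0.08, 0.13]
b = a + v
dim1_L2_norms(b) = [0.7, 0.48]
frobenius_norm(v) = 0.12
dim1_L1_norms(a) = [0.9, 0.66]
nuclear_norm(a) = 1.16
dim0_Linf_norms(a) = [0.7, 0.46]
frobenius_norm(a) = 0.88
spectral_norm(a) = 0.81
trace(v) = -0.07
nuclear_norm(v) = 0.16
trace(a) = 1.16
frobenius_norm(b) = 0.85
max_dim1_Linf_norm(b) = 0.69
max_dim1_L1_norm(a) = 0.9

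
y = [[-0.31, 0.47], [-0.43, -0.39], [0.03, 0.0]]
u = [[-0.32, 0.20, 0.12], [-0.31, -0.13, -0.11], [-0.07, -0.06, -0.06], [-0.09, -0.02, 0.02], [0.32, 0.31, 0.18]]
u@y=[[0.02, -0.23], [0.15, -0.09], [0.05, -0.01], [0.04, -0.03], [-0.23, 0.03]]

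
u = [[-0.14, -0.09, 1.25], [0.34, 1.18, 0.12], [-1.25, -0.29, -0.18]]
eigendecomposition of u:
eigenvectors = [[0.71+0.00j,0.71-0.00j,-0.15+0.00j], [-0.06-0.12j,-0.06+0.12j,0.99+0.00j], [0.00+0.69j,-0.69j,-0.08+0.00j]]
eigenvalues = [(-0.13+1.24j), (-0.13-1.24j), (1.12+0j)]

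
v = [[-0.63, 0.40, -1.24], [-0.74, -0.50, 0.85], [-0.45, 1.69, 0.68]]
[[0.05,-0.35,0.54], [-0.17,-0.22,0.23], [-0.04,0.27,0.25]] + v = [[-0.58,0.05,-0.7], [-0.91,-0.72,1.08], [-0.49,1.96,0.93]]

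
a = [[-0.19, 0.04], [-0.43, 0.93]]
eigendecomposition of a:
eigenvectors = [[-0.93, -0.04], [-0.36, -1.00]]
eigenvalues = [-0.17, 0.91]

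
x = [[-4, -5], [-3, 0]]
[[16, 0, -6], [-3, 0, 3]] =x @ [[1, 0, -1], [-4, 0, 2]]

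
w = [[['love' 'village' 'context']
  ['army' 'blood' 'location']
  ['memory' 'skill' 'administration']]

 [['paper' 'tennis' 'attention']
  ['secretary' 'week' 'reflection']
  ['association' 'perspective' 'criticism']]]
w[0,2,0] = 'memory'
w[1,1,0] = 'secretary'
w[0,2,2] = 'administration'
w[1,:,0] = ['paper', 'secretary', 'association']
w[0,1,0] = 'army'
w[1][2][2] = 'criticism'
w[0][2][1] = 'skill'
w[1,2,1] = 'perspective'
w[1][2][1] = 'perspective'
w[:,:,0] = [['love', 'army', 'memory'], ['paper', 'secretary', 'association']]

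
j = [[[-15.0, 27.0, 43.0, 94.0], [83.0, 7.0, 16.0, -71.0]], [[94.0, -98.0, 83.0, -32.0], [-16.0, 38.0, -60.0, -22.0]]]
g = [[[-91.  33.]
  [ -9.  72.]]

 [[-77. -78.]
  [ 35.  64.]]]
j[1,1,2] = -60.0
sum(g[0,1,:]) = 63.0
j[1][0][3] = -32.0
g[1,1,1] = 64.0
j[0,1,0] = 83.0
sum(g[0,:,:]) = 5.0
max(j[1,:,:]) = 94.0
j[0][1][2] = 16.0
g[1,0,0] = -77.0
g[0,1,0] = -9.0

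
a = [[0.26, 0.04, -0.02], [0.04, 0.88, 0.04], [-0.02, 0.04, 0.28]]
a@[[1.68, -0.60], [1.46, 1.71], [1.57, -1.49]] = [[0.46, -0.06], [1.41, 1.42], [0.46, -0.34]]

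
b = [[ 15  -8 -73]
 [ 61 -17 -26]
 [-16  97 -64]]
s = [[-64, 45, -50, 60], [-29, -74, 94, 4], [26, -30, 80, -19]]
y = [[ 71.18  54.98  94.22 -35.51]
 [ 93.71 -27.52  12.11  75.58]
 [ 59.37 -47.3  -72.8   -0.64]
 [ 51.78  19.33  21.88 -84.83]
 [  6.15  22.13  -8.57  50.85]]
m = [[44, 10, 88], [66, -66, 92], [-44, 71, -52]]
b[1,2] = -26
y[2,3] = -0.64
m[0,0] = 44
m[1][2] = 92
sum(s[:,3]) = 45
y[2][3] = -0.64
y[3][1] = 19.33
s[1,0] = -29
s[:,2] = [-50, 94, 80]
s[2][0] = 26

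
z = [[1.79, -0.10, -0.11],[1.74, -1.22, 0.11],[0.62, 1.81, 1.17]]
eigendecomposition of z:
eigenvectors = [[0j, (0.13+0.22j), 0.13-0.22j], [(0.8+0j), 0.14+0.12j, (0.14-0.12j)], [(-0.59+0j), (0.95+0j), (0.95-0j)]]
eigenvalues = [(-1.29+0j), (1.52+0.38j), (1.52-0.38j)]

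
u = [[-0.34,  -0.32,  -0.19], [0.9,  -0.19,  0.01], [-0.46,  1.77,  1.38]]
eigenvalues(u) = [(-0.24+0.31j), (-0.24-0.31j), (1.33+0j)]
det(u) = 0.21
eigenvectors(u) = [[-0.01+0.23j,(-0.01-0.23j),(-0.1+0j)],[0.65-0.07j,0.65+0.07j,(-0.05+0j)],[(-0.72+0j),-0.72-0.00j,0.99+0.00j]]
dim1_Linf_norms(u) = [0.34, 0.9, 1.77]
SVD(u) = [[0.12,0.43,-0.89],[0.15,-0.90,-0.42],[-0.98,-0.08,-0.17]] @ diag([2.333276623426893, 0.9466526639168263, 0.09417500978909372]) @ [[0.23, -0.77, -0.59], [-0.97, -0.13, -0.22], [0.10, 0.62, -0.78]]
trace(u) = 0.85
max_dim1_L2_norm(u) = 2.29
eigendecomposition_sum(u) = [[-0.15+0.15j, -0.08-0.03j, (-0.02+0.01j)], [0.46+0.36j, (-0.05+0.23j), (0.04+0.05j)], [-0.46-0.44j, 0.08-0.24j, -0.04-0.06j]] + [[(-0.15-0.15j), (-0.08+0.03j), -0.02-0.01j], [(0.46-0.36j), -0.05-0.23j, (0.04-0.05j)], [(-0.46+0.44j), 0.08+0.24j, (-0.04+0.06j)]] + [[-0.05+0.00j, -0.17+0.00j, (-0.15+0j)], [-0.03+0.00j, (-0.09+0j), -0.08+0.00j], [(0.46-0j), 1.61-0.00j, (1.47-0j)]]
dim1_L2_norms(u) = [0.5, 0.92, 2.29]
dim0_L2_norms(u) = [1.07, 1.81, 1.39]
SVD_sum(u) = [[0.07,-0.22,-0.16], [0.08,-0.27,-0.21], [-0.54,1.77,1.35]] + [[-0.4, -0.05, -0.09],[0.82, 0.11, 0.19],[0.08, 0.01, 0.02]] + [[-0.01,-0.05,0.07], [-0.0,-0.02,0.03], [-0.0,-0.01,0.01]]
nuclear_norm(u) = 3.37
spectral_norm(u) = 2.33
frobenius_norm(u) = 2.52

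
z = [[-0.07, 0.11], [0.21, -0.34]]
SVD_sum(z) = [[-0.07, 0.11],[0.21, -0.34]] + [[-0.0, -0.0], [-0.00, -0.00]]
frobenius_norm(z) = 0.42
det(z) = 0.00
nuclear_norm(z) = 0.42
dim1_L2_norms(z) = [0.13, 0.4]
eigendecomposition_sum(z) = [[-0.0, -0.0],[-0.0, -0.0]] + [[-0.07,0.11], [0.21,-0.34]]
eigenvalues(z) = [-0.0, -0.41]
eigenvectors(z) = [[0.85, -0.31], [0.53, 0.95]]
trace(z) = -0.41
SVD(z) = [[-0.31,0.95], [0.95,0.31]] @ diag([0.4203536926146752, 0.0016652643055087393]) @ [[0.53, -0.85], [-0.85, -0.53]]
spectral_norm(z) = 0.42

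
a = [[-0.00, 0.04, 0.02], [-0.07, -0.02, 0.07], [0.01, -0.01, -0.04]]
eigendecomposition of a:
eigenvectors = [[(0.14+0.51j), (0.14-0.51j), 0.58+0.00j], [(-0.83+0j), (-0.83-0j), (-0.58+0j)], [0.14-0.13j, (0.14+0.13j), 0.58+0.00j]]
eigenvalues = [(-0.02+0.05j), (-0.02-0.05j), (-0.02+0j)]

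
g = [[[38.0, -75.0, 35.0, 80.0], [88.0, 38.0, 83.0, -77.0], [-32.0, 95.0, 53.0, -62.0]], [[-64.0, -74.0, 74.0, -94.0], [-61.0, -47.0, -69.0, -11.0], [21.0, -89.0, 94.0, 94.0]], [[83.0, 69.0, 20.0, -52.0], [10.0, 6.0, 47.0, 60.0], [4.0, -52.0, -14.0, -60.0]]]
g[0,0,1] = -75.0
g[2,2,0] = 4.0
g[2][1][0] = 10.0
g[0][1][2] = 83.0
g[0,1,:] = [88.0, 38.0, 83.0, -77.0]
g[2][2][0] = 4.0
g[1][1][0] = -61.0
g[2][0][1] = 69.0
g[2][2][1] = -52.0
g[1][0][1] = -74.0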